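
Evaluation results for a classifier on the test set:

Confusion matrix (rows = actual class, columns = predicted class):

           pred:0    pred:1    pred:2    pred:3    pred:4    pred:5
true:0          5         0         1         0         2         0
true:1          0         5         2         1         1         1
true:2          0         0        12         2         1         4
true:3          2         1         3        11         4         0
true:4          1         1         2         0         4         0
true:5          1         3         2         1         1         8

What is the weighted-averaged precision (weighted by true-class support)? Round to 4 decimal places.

Per-class precision (TP/(TP+FP)):
  0: TP=5, FP=0+0+2+1+1=4 → 5/9 = 0.55556
  1: TP=5, FP=0+0+1+1+3=5 → 5/10 = 0.50000
  2: TP=12, FP=1+2+3+2+2=10 → 12/22 = 0.54545
  3: TP=11, FP=0+1+2+0+1=4 → 11/15 = 0.73333
  4: TP=4, FP=2+1+1+4+1=9 → 4/13 = 0.30769
  5: TP=8, FP=0+1+4+0+0=5 → 8/13 = 0.61538
Weighted-precision = Σ (supportᵢ/N)·precisionᵢ with N=82: (8/82)·0.55556 + (10/82)·0.50000 + (19/82)·0.54545 + (21/82)·0.73333 + (8/82)·0.30769 + (16/82)·0.61538 = 0.5795

0.5795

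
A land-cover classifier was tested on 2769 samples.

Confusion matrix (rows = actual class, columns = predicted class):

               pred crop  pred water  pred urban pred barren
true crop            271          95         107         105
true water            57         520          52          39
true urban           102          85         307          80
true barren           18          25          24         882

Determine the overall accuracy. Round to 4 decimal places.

0.7151

Accuracy = trace / total = (271+520+307+882=1980) / 2769 = 1980/2769 = 0.7151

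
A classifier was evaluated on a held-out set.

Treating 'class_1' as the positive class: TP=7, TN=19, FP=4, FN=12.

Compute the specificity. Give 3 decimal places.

Specificity = TN/(TN+FP) = 19/(19+4) = 0.826

0.826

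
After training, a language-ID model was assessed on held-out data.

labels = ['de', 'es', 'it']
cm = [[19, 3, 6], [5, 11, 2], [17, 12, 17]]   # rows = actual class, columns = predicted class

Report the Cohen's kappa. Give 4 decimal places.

Observed agreement pₒ = trace/N = 47/92 = 0.51087
Expected agreement pₑ = Σ (rowᵢ·colᵢ)/N² = (28·41 + 18·26 + 46·25)/92² = 0.32680
κ = (pₒ − pₑ)/(1 − pₑ) = (0.51087 − 0.32680)/(1 − 0.32680) = 0.2734

0.2734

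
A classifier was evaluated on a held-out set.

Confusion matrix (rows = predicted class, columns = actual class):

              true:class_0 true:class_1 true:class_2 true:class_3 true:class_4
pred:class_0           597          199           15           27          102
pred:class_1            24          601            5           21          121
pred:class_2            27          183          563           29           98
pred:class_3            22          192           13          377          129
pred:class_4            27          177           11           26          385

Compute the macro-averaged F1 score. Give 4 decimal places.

Per-class F1 score (2·TP/(2·TP+FP+FN)):
  class_0: TP=597, FP=199+15+27+102=343, FN=24+27+22+27=100 → 1194/1637 = 0.72938
  class_1: TP=601, FP=24+5+21+121=171, FN=199+183+192+177=751 → 1202/2124 = 0.56591
  class_2: TP=563, FP=27+183+29+98=337, FN=15+5+13+11=44 → 1126/1507 = 0.74718
  class_3: TP=377, FP=22+192+13+129=356, FN=27+21+29+26=103 → 754/1213 = 0.62160
  class_4: TP=385, FP=27+177+11+26=241, FN=102+121+98+129=450 → 770/1461 = 0.52704
Macro-F1 score = mean = (0.72938 + 0.56591 + 0.74718 + 0.62160 + 0.52704) / 5 = 0.6382

0.6382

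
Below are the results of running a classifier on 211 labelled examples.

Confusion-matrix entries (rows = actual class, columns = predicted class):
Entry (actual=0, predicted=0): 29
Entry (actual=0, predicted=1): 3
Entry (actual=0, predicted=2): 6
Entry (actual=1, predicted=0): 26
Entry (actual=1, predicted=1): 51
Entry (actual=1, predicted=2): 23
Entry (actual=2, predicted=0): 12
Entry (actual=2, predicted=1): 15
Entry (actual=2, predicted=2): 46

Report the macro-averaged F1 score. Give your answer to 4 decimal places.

0.5925

Per-class F1 score (2·TP/(2·TP+FP+FN)):
  0: TP=29, FP=26+12=38, FN=3+6=9 → 58/105 = 0.55238
  1: TP=51, FP=3+15=18, FN=26+23=49 → 102/169 = 0.60355
  2: TP=46, FP=6+23=29, FN=12+15=27 → 92/148 = 0.62162
Macro-F1 score = mean = (0.55238 + 0.60355 + 0.62162) / 3 = 0.5925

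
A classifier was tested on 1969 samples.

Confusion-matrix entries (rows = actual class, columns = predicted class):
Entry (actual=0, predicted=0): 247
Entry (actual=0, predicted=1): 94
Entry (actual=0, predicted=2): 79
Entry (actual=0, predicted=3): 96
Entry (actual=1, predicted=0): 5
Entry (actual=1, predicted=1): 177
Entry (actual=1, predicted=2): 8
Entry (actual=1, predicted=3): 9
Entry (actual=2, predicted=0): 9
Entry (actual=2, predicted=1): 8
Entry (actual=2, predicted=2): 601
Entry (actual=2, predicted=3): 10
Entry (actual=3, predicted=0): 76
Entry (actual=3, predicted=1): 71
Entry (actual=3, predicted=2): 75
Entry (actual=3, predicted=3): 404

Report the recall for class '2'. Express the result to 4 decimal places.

0.9570

recall = TP/(TP+FN).
2: TP=601, FN=9+8+10=27 → 601/628 = 0.95701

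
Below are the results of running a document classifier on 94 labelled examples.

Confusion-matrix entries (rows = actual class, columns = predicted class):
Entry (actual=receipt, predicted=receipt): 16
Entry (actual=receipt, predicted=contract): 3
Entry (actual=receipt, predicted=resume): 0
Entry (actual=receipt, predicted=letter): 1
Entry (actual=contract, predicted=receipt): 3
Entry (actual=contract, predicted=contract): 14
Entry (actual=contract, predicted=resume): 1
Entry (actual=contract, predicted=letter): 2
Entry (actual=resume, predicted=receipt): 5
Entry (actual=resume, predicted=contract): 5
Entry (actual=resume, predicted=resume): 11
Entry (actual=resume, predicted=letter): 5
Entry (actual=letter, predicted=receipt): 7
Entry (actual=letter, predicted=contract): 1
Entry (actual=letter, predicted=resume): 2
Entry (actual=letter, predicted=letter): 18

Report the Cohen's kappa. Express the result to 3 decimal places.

Observed agreement pₒ = trace/N = 59/94 = 0.6277
Expected agreement pₑ = Σ (rowᵢ·colᵢ)/N² = (20·31 + 20·23 + 26·14 + 28·26)/94² = 0.2458
κ = (pₒ − pₑ)/(1 − pₑ) = (0.6277 − 0.2458)/(1 − 0.2458) = 0.506

0.506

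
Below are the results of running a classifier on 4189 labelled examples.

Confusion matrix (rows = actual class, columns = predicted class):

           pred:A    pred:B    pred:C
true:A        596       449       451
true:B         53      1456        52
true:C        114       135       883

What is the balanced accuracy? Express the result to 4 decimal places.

0.7037

Balanced accuracy = mean of per-class recall.
  A: recall = 596/1496 = 0.39840
  B: recall = 1456/1561 = 0.93274
  C: recall = 883/1132 = 0.78004
Mean = (0.39840 + 0.93274 + 0.78004) / 3 = 0.7037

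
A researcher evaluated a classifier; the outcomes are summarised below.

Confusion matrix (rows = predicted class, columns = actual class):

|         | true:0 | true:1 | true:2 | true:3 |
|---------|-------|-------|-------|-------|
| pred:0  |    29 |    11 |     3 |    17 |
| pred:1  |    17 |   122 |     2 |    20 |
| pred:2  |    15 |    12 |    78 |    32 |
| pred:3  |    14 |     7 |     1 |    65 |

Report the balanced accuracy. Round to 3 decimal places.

0.651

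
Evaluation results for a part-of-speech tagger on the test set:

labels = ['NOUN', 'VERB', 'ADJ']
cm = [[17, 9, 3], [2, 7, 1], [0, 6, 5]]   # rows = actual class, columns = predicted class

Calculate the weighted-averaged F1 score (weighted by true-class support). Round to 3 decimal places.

0.608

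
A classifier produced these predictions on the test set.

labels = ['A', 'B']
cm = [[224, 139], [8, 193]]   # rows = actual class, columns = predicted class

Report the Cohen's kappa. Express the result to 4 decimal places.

Observed agreement pₒ = trace/N = 417/564 = 0.73936
Expected agreement pₑ = Σ (rowᵢ·colᵢ)/N² = (363·232 + 201·332)/564² = 0.47454
κ = (pₒ − pₑ)/(1 − pₑ) = (0.73936 − 0.47454)/(1 − 0.47454) = 0.5040

0.5040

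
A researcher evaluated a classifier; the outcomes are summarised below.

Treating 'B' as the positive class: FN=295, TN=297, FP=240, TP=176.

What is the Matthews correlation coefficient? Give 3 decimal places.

-0.074

MCC = (TP·TN − FP·FN) / √((TP+FP)(TP+FN)(TN+FP)(TN+FN))
Numerator = 176·297 − 240·295 = -18528
Denominator = √(416·471·537·592) = √62288838144 = 249577.3190
MCC = -18528 / 249577.3190 = -0.074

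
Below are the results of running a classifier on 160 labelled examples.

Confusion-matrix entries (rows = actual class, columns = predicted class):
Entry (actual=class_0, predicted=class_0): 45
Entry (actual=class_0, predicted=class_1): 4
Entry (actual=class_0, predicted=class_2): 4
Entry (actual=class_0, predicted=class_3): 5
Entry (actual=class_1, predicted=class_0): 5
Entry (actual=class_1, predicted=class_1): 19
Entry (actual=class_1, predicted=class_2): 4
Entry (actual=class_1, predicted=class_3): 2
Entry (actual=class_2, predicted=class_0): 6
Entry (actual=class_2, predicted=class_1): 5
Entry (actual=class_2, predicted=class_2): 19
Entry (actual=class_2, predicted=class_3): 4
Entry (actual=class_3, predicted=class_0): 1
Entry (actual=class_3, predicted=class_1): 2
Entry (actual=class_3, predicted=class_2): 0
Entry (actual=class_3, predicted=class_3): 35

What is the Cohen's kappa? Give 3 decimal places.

Observed agreement pₒ = trace/N = 118/160 = 0.7375
Expected agreement pₑ = Σ (rowᵢ·colᵢ)/N² = (58·57 + 30·30 + 34·27 + 38·46)/160² = 0.2684
κ = (pₒ − pₑ)/(1 − pₑ) = (0.7375 − 0.2684)/(1 − 0.2684) = 0.641

0.641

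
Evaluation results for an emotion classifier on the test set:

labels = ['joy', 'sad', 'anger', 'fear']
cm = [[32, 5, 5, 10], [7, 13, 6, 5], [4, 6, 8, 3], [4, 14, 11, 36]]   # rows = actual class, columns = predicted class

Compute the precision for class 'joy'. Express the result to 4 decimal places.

0.6809

Take TP from the diagonal, FP from the rest of the 'joy' prediction marginal, FN from the rest of the 'joy' actual marginal.
precision = TP/(TP+FP).
joy: TP=32, FP=7+4+4=15 → 32/47 = 0.68085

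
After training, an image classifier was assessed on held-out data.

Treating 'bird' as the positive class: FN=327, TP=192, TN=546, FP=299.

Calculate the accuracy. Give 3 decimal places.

0.541

Accuracy = (TP+TN)/N = (192+546)/1364 = 0.541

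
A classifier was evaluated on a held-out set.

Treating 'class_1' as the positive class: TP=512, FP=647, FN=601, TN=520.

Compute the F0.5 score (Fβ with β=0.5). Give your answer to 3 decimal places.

Fβ = (1+β²)·TP / ((1+β²)·TP + β²·FN + FP), with β²=1/4
= 1.25·512 / (1.25·512 + 0.25·601 + 647) = 0.445

0.445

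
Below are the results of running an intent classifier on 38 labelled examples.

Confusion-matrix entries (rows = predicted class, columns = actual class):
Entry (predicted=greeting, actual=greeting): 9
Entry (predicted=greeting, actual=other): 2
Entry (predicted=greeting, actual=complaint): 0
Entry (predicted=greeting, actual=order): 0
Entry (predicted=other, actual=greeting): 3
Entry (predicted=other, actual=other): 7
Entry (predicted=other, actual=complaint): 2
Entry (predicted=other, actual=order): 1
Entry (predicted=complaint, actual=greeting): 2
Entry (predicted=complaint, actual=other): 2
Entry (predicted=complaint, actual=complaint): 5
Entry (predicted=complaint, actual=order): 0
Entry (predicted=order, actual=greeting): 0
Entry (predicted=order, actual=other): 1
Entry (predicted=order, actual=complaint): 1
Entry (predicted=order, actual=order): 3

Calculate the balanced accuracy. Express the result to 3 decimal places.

0.650

Balanced accuracy = mean of per-class recall.
  greeting: recall = 9/14 = 0.6429
  other: recall = 7/12 = 0.5833
  complaint: recall = 5/8 = 0.6250
  order: recall = 3/4 = 0.7500
Mean = (0.6429 + 0.5833 + 0.6250 + 0.7500) / 4 = 0.650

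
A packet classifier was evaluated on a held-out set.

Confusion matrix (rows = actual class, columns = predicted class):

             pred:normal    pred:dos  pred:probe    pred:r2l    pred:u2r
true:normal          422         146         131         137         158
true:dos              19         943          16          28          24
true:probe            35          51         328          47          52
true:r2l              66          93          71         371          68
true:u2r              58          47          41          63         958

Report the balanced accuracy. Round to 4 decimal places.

0.6710

Balanced accuracy = mean of per-class recall.
  normal: recall = 422/994 = 0.42455
  dos: recall = 943/1030 = 0.91553
  probe: recall = 328/513 = 0.63938
  r2l: recall = 371/669 = 0.55456
  u2r: recall = 958/1167 = 0.82091
Mean = (0.42455 + 0.91553 + 0.63938 + 0.55456 + 0.82091) / 5 = 0.6710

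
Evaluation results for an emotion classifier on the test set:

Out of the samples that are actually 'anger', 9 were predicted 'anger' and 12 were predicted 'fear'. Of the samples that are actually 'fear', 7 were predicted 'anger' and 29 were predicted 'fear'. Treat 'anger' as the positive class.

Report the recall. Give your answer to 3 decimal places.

Recall = TP/(TP+FN) = 9/(9+12) = 9/21 = 0.429

0.429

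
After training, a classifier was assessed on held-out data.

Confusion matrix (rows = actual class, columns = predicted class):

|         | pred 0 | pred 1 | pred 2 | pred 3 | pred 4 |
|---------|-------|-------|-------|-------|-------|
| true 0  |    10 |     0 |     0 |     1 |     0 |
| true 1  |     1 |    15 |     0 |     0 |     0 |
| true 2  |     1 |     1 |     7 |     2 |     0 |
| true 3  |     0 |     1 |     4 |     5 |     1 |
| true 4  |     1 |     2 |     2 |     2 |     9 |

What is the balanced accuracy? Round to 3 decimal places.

0.700

Balanced accuracy = mean of per-class recall.
  0: recall = 10/11 = 0.9091
  1: recall = 15/16 = 0.9375
  2: recall = 7/11 = 0.6364
  3: recall = 5/11 = 0.4545
  4: recall = 9/16 = 0.5625
Mean = (0.9091 + 0.9375 + 0.6364 + 0.4545 + 0.5625) / 5 = 0.700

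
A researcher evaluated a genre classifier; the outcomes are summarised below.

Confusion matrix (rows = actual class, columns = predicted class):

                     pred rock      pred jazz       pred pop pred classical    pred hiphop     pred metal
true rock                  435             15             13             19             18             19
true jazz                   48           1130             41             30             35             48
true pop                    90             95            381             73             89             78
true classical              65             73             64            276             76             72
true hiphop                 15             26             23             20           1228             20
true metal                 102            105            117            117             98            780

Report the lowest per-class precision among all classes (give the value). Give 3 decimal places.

Per-class precision (TP/(TP+FP)):
  rock: TP=435, FP=48+90+65+15+102=320 → 435/755 = 0.5762
  jazz: TP=1130, FP=15+95+73+26+105=314 → 1130/1444 = 0.7825
  pop: TP=381, FP=13+41+64+23+117=258 → 381/639 = 0.5962
  classical: TP=276, FP=19+30+73+20+117=259 → 276/535 = 0.5159
  hiphop: TP=1228, FP=18+35+89+76+98=316 → 1228/1544 = 0.7953
  metal: TP=780, FP=19+48+78+72+20=237 → 780/1017 = 0.7670
Lowest is class 'classical' with precision = 0.516.

0.516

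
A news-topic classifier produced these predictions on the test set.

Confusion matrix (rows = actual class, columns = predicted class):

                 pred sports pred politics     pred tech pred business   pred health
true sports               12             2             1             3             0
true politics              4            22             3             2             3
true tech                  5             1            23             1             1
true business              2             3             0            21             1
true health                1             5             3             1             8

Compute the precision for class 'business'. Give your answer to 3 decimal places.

0.750

Treat 'business' as positive and all other classes as negative.
precision = TP/(TP+FP).
business: TP=21, FP=3+2+1+1=7 → 21/28 = 0.7500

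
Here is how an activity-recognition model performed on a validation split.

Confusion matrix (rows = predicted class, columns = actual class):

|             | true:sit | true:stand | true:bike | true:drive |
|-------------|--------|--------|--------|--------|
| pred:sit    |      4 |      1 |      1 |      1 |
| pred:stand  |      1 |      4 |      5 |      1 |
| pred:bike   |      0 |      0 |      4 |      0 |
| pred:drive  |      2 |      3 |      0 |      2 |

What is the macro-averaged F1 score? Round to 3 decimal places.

Per-class F1 score (2·TP/(2·TP+FP+FN)):
  sit: TP=4, FP=1+1+1=3, FN=1+0+2=3 → 8/14 = 0.5714
  stand: TP=4, FP=1+5+1=7, FN=1+0+3=4 → 8/19 = 0.4211
  bike: TP=4, FP=0+0+0=0, FN=1+5+0=6 → 8/14 = 0.5714
  drive: TP=2, FP=2+3+0=5, FN=1+1+0=2 → 4/11 = 0.3636
Macro-F1 score = mean = (0.5714 + 0.4211 + 0.5714 + 0.3636) / 4 = 0.482

0.482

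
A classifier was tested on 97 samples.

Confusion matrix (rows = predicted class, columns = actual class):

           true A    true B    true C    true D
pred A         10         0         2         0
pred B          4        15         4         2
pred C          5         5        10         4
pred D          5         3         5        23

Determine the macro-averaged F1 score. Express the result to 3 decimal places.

0.583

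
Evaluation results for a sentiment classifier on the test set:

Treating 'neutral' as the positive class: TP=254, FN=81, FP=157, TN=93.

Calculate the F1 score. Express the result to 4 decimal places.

Precision = TP/(TP+FP) = 254/411 = 0.6180
Recall = TP/(TP+FN) = 254/335 = 0.7582
F1 = 2·TP/(2·TP+FP+FN) = 508/746 = 0.6810

0.6810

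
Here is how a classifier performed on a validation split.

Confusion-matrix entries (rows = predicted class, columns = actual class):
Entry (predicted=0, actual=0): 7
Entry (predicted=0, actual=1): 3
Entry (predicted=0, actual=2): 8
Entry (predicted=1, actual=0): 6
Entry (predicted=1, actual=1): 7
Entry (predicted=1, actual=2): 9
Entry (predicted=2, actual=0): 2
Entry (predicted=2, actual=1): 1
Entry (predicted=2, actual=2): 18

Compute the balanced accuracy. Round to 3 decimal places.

Balanced accuracy = mean of per-class recall.
  0: recall = 7/15 = 0.4667
  1: recall = 7/11 = 0.6364
  2: recall = 18/35 = 0.5143
Mean = (0.4667 + 0.6364 + 0.5143) / 3 = 0.539

0.539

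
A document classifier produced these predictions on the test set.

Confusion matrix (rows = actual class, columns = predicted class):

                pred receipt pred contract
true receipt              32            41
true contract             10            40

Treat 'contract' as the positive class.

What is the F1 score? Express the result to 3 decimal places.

0.611

Precision = TP/(TP+FP) = 40/81 = 0.4938
Recall = TP/(TP+FN) = 40/50 = 0.8000
F1 = 2·TP/(2·TP+FP+FN) = 80/131 = 0.611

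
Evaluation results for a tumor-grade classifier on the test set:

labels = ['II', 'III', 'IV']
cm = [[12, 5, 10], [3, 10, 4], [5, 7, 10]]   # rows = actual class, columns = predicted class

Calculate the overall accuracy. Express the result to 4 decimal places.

0.4848

Accuracy = trace / total = (12+10+10=32) / 66 = 32/66 = 0.4848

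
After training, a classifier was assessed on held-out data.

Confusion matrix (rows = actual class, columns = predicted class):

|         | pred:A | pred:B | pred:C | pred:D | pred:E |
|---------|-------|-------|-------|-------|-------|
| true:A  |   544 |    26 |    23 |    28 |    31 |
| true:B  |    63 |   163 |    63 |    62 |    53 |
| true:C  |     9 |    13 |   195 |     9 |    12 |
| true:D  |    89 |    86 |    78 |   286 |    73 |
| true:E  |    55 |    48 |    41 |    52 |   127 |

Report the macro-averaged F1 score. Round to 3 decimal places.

0.556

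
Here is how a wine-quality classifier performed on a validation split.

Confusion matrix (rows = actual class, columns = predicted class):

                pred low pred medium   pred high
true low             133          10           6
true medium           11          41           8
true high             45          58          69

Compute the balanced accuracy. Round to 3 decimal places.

Balanced accuracy = mean of per-class recall.
  low: recall = 133/149 = 0.8926
  medium: recall = 41/60 = 0.6833
  high: recall = 69/172 = 0.4012
Mean = (0.8926 + 0.6833 + 0.4012) / 3 = 0.659

0.659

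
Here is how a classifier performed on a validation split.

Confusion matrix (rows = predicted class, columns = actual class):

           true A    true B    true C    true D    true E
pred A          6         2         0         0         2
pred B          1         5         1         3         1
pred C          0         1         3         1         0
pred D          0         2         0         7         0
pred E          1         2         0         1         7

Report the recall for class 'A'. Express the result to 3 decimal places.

0.750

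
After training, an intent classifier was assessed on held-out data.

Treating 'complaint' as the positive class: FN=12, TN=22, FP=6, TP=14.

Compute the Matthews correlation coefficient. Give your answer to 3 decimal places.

0.335

MCC = (TP·TN − FP·FN) / √((TP+FP)(TP+FN)(TN+FP)(TN+FN))
Numerator = 14·22 − 6·12 = 236
Denominator = √(20·26·28·34) = √495040 = 703.5908
MCC = 236 / 703.5908 = 0.335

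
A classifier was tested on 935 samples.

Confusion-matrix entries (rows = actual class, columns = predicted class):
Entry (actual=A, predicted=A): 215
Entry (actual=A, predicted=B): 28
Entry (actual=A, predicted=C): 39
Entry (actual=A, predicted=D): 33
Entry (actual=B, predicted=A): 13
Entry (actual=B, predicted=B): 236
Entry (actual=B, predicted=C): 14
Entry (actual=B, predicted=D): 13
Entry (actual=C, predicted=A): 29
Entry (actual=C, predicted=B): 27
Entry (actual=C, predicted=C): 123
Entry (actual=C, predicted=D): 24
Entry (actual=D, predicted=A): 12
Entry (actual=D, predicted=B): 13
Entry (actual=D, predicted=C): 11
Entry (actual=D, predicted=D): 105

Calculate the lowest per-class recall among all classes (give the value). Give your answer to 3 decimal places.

Per-class recall (TP/(TP+FN)):
  A: TP=215, FN=28+39+33=100 → 215/315 = 0.6825
  B: TP=236, FN=13+14+13=40 → 236/276 = 0.8551
  C: TP=123, FN=29+27+24=80 → 123/203 = 0.6059
  D: TP=105, FN=12+13+11=36 → 105/141 = 0.7447
Lowest is class 'C' with recall = 0.606.

0.606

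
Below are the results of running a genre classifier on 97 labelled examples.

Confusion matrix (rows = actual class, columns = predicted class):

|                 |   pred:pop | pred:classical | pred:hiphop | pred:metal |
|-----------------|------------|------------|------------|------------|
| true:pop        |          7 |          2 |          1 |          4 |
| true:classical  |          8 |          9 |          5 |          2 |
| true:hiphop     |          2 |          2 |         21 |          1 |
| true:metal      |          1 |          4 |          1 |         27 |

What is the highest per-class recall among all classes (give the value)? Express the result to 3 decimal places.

Per-class recall (TP/(TP+FN)):
  pop: TP=7, FN=2+1+4=7 → 7/14 = 0.5000
  classical: TP=9, FN=8+5+2=15 → 9/24 = 0.3750
  hiphop: TP=21, FN=2+2+1=5 → 21/26 = 0.8077
  metal: TP=27, FN=1+4+1=6 → 27/33 = 0.8182
Highest is class 'metal' with recall = 0.818.

0.818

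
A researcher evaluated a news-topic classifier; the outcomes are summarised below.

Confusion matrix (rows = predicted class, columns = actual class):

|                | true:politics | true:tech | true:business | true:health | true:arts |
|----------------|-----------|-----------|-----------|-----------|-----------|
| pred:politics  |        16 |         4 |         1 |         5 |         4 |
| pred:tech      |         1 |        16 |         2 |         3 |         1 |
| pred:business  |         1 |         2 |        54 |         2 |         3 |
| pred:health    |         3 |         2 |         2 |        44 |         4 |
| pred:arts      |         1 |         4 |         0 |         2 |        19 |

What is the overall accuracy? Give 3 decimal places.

Accuracy = trace / total = (16+16+54+44+19=149) / 196 = 149/196 = 0.760

0.760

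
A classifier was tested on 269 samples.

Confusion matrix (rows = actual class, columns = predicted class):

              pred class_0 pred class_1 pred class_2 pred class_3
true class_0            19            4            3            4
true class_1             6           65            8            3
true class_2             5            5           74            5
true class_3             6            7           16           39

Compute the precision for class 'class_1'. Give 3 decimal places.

Take TP from the diagonal, FP from the rest of the 'class_1' prediction marginal, FN from the rest of the 'class_1' actual marginal.
precision = TP/(TP+FP).
class_1: TP=65, FP=4+5+7=16 → 65/81 = 0.8025

0.802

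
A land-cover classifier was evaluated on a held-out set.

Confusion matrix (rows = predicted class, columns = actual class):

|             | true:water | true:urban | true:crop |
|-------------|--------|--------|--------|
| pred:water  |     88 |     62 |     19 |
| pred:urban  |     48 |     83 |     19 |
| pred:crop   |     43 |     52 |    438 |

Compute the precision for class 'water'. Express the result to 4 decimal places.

Take TP from the diagonal, FP from the rest of the 'water' prediction marginal, FN from the rest of the 'water' actual marginal.
precision = TP/(TP+FP).
water: TP=88, FP=62+19=81 → 88/169 = 0.52071

0.5207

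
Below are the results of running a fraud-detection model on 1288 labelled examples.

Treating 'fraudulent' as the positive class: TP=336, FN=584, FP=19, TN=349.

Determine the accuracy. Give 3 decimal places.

Accuracy = (TP+TN)/N = (336+349)/1288 = 0.532

0.532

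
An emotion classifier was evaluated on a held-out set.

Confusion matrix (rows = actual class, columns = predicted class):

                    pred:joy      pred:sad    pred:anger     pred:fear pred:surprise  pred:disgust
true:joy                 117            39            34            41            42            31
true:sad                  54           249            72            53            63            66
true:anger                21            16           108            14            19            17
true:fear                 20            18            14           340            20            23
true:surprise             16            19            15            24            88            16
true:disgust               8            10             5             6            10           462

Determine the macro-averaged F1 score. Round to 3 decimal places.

Per-class F1 score (2·TP/(2·TP+FP+FN)):
  joy: TP=117, FP=54+21+20+16+8=119, FN=39+34+41+42+31=187 → 234/540 = 0.4333
  sad: TP=249, FP=39+16+18+19+10=102, FN=54+72+53+63+66=308 → 498/908 = 0.5485
  anger: TP=108, FP=34+72+14+15+5=140, FN=21+16+14+19+17=87 → 216/443 = 0.4876
  fear: TP=340, FP=41+53+14+24+6=138, FN=20+18+14+20+23=95 → 680/913 = 0.7448
  surprise: TP=88, FP=42+63+19+20+10=154, FN=16+19+15+24+16=90 → 176/420 = 0.4190
  disgust: TP=462, FP=31+66+17+23+16=153, FN=8+10+5+6+10=39 → 924/1116 = 0.8280
Macro-F1 score = mean = (0.4333 + 0.5485 + 0.4876 + 0.7448 + 0.4190 + 0.8280) / 6 = 0.577

0.577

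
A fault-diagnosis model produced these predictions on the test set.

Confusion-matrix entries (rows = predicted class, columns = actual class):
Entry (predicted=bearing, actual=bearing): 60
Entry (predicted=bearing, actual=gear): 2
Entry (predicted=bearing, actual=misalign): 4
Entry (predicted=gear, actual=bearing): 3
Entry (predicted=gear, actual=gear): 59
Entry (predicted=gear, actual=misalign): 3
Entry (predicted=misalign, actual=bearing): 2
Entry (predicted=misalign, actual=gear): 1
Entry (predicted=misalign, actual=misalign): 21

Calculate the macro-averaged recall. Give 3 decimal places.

0.875

Per-class recall (TP/(TP+FN)):
  bearing: TP=60, FN=3+2=5 → 60/65 = 0.9231
  gear: TP=59, FN=2+1=3 → 59/62 = 0.9516
  misalign: TP=21, FN=4+3=7 → 21/28 = 0.7500
Macro-recall = mean = (0.9231 + 0.9516 + 0.7500) / 3 = 0.875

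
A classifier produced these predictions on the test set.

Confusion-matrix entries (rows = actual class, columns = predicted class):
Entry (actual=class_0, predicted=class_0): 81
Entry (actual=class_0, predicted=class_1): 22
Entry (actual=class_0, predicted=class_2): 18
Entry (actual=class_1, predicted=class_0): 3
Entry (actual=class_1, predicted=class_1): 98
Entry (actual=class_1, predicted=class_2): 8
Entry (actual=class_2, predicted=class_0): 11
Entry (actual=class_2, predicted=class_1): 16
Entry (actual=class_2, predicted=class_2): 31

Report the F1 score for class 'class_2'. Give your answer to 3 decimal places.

Treat 'class_2' as positive and all other classes as negative.
F1 score = 2·TP/(2·TP+FP+FN).
class_2: TP=31, FP=18+8=26, FN=11+16=27 → 62/115 = 0.5391

0.539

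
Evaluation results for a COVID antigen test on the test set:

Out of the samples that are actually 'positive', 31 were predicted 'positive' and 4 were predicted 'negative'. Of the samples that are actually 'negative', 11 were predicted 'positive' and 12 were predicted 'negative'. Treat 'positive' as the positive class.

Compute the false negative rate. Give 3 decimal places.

0.114

FNR = FN/(FN+TP) = 4/(4+31) = 0.114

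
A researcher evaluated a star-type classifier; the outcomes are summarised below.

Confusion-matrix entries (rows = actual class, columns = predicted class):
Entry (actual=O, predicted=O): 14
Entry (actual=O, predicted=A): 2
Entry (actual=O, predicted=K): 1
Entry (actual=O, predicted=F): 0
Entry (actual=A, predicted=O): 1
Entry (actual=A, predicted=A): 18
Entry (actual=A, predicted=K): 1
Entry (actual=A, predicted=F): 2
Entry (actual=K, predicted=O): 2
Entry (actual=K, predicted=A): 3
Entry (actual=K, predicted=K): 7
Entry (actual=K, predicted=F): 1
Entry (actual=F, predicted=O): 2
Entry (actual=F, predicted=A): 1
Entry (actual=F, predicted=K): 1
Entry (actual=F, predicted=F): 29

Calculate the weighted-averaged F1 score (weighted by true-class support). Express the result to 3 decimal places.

0.798

Per-class F1 score (2·TP/(2·TP+FP+FN)):
  O: TP=14, FP=1+2+2=5, FN=2+1+0=3 → 28/36 = 0.7778
  A: TP=18, FP=2+3+1=6, FN=1+1+2=4 → 36/46 = 0.7826
  K: TP=7, FP=1+1+1=3, FN=2+3+1=6 → 14/23 = 0.6087
  F: TP=29, FP=0+2+1=3, FN=2+1+1=4 → 58/65 = 0.8923
Weighted-F1 score = Σ (supportᵢ/N)·F1 scoreᵢ with N=85: (17/85)·0.7778 + (22/85)·0.7826 + (13/85)·0.6087 + (33/85)·0.8923 = 0.798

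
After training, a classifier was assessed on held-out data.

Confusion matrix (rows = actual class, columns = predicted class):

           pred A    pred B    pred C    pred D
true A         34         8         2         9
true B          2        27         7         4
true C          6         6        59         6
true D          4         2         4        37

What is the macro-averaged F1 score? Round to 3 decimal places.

0.712

Per-class F1 score (2·TP/(2·TP+FP+FN)):
  A: TP=34, FP=2+6+4=12, FN=8+2+9=19 → 68/99 = 0.6869
  B: TP=27, FP=8+6+2=16, FN=2+7+4=13 → 54/83 = 0.6506
  C: TP=59, FP=2+7+4=13, FN=6+6+6=18 → 118/149 = 0.7919
  D: TP=37, FP=9+4+6=19, FN=4+2+4=10 → 74/103 = 0.7184
Macro-F1 score = mean = (0.6869 + 0.6506 + 0.7919 + 0.7184) / 4 = 0.712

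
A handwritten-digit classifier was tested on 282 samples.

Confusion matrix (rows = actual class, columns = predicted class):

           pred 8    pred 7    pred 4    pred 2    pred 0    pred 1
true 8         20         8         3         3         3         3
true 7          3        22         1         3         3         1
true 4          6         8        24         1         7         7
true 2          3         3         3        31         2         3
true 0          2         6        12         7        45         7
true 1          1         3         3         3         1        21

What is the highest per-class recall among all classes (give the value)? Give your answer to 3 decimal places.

Per-class recall (TP/(TP+FN)):
  8: TP=20, FN=8+3+3+3+3=20 → 20/40 = 0.5000
  7: TP=22, FN=3+1+3+3+1=11 → 22/33 = 0.6667
  4: TP=24, FN=6+8+1+7+7=29 → 24/53 = 0.4528
  2: TP=31, FN=3+3+3+2+3=14 → 31/45 = 0.6889
  0: TP=45, FN=2+6+12+7+7=34 → 45/79 = 0.5696
  1: TP=21, FN=1+3+3+3+1=11 → 21/32 = 0.6563
Highest is class '2' with recall = 0.689.

0.689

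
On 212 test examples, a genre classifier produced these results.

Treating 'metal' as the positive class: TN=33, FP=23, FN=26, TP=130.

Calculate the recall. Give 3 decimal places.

Recall = TP/(TP+FN) = 130/(130+26) = 130/156 = 0.833

0.833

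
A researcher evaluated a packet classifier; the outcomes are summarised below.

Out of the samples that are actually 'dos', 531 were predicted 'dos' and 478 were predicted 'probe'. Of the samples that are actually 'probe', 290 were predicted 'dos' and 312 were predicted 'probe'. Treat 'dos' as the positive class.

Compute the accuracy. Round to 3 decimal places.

Accuracy = (TP+TN)/N = (531+312)/1611 = 0.523

0.523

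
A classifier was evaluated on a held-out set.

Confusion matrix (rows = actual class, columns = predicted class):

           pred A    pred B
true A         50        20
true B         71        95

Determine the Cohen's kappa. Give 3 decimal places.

0.237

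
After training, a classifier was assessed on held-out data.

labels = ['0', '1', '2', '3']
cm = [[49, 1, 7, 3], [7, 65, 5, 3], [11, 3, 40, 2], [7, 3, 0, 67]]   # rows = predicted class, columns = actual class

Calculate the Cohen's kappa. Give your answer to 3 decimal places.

0.745

Observed agreement pₒ = trace/N = 221/273 = 0.8095
Expected agreement pₑ = Σ (rowᵢ·colᵢ)/N² = (74·60 + 72·80 + 52·56 + 75·77)/273² = 0.2534
κ = (pₒ − pₑ)/(1 − pₑ) = (0.8095 − 0.2534)/(1 − 0.2534) = 0.745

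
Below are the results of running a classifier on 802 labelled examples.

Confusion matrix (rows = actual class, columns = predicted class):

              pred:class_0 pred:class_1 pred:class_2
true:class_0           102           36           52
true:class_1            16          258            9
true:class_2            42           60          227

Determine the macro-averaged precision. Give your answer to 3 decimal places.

Per-class precision (TP/(TP+FP)):
  class_0: TP=102, FP=16+42=58 → 102/160 = 0.6375
  class_1: TP=258, FP=36+60=96 → 258/354 = 0.7288
  class_2: TP=227, FP=52+9=61 → 227/288 = 0.7882
Macro-precision = mean = (0.6375 + 0.7288 + 0.7882) / 3 = 0.718

0.718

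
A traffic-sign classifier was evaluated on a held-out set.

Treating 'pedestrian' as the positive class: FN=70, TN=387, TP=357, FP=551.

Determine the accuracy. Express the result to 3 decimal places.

Accuracy = (TP+TN)/N = (357+387)/1365 = 0.545

0.545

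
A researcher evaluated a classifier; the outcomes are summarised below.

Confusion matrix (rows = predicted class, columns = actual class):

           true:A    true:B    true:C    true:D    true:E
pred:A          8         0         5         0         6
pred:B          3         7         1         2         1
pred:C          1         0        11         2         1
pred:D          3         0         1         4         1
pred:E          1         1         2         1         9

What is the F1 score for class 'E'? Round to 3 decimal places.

F1 score = 2·TP/(2·TP+FP+FN).
E: TP=9, FP=1+1+2+1=5, FN=6+1+1+1=9 → 18/32 = 0.5625

0.563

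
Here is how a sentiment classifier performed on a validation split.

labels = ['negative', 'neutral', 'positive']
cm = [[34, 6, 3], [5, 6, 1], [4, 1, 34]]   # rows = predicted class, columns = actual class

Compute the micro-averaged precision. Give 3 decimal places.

0.787

Micro-averaging pools counts across classes: ΣTP=74, ΣFP=20, ΣFN=20.
Micro-precision = TP/(TP+FP) on pooled counts = 0.787 (equals overall accuracy in single-label multiclass).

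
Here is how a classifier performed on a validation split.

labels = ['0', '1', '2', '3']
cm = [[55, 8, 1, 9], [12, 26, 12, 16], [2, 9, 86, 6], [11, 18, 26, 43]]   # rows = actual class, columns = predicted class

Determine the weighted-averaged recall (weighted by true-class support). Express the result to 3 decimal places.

0.618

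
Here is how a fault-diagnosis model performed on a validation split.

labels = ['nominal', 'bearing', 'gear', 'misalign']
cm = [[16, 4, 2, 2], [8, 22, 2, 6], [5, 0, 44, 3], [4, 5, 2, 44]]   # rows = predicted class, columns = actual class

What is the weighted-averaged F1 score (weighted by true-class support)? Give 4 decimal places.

0.7422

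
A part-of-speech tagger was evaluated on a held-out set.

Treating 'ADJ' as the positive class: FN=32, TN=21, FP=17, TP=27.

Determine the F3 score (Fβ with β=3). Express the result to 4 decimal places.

Fβ = (1+β²)·TP / ((1+β²)·TP + β²·FN + FP), with β²=9
= 10·27 / (10·27 + 9·32 + 17) = 0.4696

0.4696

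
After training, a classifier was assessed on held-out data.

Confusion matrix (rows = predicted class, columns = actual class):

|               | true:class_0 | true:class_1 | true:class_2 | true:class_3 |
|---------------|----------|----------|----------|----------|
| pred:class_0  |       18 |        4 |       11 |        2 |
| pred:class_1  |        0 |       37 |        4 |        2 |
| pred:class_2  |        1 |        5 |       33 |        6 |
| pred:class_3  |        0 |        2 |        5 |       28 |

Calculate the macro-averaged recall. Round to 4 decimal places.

0.7694

Per-class recall (TP/(TP+FN)):
  class_0: TP=18, FN=0+1+0=1 → 18/19 = 0.94737
  class_1: TP=37, FN=4+5+2=11 → 37/48 = 0.77083
  class_2: TP=33, FN=11+4+5=20 → 33/53 = 0.62264
  class_3: TP=28, FN=2+2+6=10 → 28/38 = 0.73684
Macro-recall = mean = (0.94737 + 0.77083 + 0.62264 + 0.73684) / 4 = 0.7694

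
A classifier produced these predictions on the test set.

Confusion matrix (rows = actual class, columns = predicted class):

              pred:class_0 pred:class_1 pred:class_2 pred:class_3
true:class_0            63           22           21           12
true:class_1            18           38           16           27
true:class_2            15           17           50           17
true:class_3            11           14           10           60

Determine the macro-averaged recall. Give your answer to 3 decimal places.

0.514

Per-class recall (TP/(TP+FN)):
  class_0: TP=63, FN=22+21+12=55 → 63/118 = 0.5339
  class_1: TP=38, FN=18+16+27=61 → 38/99 = 0.3838
  class_2: TP=50, FN=15+17+17=49 → 50/99 = 0.5051
  class_3: TP=60, FN=11+14+10=35 → 60/95 = 0.6316
Macro-recall = mean = (0.5339 + 0.3838 + 0.5051 + 0.6316) / 4 = 0.514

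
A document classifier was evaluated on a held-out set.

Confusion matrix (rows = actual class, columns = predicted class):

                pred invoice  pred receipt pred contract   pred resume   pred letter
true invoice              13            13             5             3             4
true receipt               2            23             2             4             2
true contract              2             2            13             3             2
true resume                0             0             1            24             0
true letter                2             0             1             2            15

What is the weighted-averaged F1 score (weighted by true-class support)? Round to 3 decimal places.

Per-class F1 score (2·TP/(2·TP+FP+FN)):
  invoice: TP=13, FP=2+2+0+2=6, FN=13+5+3+4=25 → 26/57 = 0.4561
  receipt: TP=23, FP=13+2+0+0=15, FN=2+2+4+2=10 → 46/71 = 0.6479
  contract: TP=13, FP=5+2+1+1=9, FN=2+2+3+2=9 → 26/44 = 0.5909
  resume: TP=24, FP=3+4+3+2=12, FN=0+0+1+0=1 → 48/61 = 0.7869
  letter: TP=15, FP=4+2+2+0=8, FN=2+0+1+2=5 → 30/43 = 0.6977
Weighted-F1 score = Σ (supportᵢ/N)·F1 scoreᵢ with N=138: (38/138)·0.4561 + (33/138)·0.6479 + (22/138)·0.5909 + (25/138)·0.7869 + (20/138)·0.6977 = 0.618

0.618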